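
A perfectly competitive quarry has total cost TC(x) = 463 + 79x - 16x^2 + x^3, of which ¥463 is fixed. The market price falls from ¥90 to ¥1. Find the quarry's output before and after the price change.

Output falls from 11 to 0 (the firm shuts down)

MC = 79 - 32x + 3x^2; the shutdown threshold is min AVC = ¥15 (at x = 8).
At P = ¥90 ≥ min AVC, set P = MC on the rising branch: x = 11.
At P = ¥1 < min AVC = ¥15, price no longer covers variable cost at any output, so the firm shuts down: x = 0.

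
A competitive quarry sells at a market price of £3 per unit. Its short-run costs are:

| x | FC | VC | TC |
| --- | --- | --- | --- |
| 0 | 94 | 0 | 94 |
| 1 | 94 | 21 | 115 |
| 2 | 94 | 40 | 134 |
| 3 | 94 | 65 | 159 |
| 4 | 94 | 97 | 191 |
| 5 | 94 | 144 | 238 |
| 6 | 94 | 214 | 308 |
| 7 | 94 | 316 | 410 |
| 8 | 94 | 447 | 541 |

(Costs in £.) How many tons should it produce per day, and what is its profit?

Compute π = P·x − TC at each output: x=0: -94; x=1: -112; x=2: -128; x=3: -150; x=4: -179; x=5: -223; x=6: -290; x=7: -389; x=8: -517.
Profit is highest at x = 0. Equivalently, the lowest AVC in the table is 40/2 ≈ £20 at x = 2, and P = £3 falls below it — price never covers variable cost, so the firm shuts down and loses only its fixed cost.

x = 0 (shut down); profit = -£94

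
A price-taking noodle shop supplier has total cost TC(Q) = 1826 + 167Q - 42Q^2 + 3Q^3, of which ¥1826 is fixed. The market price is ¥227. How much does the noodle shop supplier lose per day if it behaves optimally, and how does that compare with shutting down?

Profit = -¥26 at Q = 10

AVC = 167 - 42Q + 3Q^2; min AVC = ¥20 at Q = 7. Since P = ¥227 ≥ min AVC, the firm produces.
MC = 167 - 84Q + 9Q^2. Setting P = MC and taking the root on the rising branch gives Q* = 10.
TR = 227·10 = 2270. TC = 1826 + 470 = 2296. Profit = 2270 − 2296 = -¥26.
That loss of ¥26 beats the ¥1826 the firm would lose by shutting down; producing recovers ¥1800 of fixed cost.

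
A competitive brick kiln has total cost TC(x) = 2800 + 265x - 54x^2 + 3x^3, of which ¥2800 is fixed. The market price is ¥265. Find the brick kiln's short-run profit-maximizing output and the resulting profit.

Profit = -¥208 at x = 12

AVC = 265 - 54x + 3x^2; min AVC = ¥22 at x = 9. Since P = ¥265 ≥ min AVC, the firm produces.
With MC = 265 - 108x + 9x^2, P = MC on the upward-sloping part at x* = 12.
TR = 265·12 = 3180. TC = 2800 + 588 = 3388. Profit = 3180 − 3388 = -¥208.
That loss of ¥208 beats the ¥2800 the firm would lose by shutting down; producing recovers ¥2592 of fixed cost.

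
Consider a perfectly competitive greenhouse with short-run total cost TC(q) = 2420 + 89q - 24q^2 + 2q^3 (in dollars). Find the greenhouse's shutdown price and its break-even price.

Shutdown price = min AVC. AVC = 89 - 24q + 2q^2, with vertex at q = 6 and minimum $17.
ATC = 2420/q + 89 - 24q + 2q^2. Setting dATC/dq = −2420/q^2 − 24 + 4q = 0 gives q = 11 (since 4·11^3 − 24·11^2 = 2420).
min ATC = 2420/11 + 89 − 24·11 + 2·11^2 = $287. That is the break-even price.
For $17 ≤ P < $287 the firm produces at a loss; below $17 it shuts down.

Shutdown price = $17; break-even price = $287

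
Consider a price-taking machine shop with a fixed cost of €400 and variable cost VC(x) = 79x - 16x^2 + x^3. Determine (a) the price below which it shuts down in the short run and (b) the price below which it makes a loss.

Shutdown price = min AVC. AVC = 79 - 16x + x^2, with vertex at x = 8 and minimum €15.
ATC = 400/x + 79 - 16x + x^2. Setting dATC/dx = −400/x^2 − 16 + 2x = 0 gives x = 10 (since 2·10^3 − 16·10^2 = 400).
min ATC = 400/10 + 79 − 16·10 + 10^2 = €59. That is the break-even price.
Between these two prices the firm operates at a loss; above €59 it earns a profit.

Shutdown price = €15; break-even price = €59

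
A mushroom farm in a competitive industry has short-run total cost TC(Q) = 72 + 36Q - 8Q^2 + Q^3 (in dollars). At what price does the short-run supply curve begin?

$20 per unit

The shutdown price is the minimum of AVC. VC = 36Q - 8Q^2 + Q^3, so AVC = 36 - 8Q + Q^2.
dAVC/dQ = -8 + 2Q = 0 gives Q = 4. min AVC = 36 - 8·4 + 4^2 = 20.
So the shutdown price is $20.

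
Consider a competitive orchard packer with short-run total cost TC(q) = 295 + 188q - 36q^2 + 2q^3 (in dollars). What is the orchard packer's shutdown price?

$26 per unit

The firm shuts down when price falls below the minimum of average variable cost. AVC = VC/q = 188 - 36q + 2q^2.
dAVC/dq = -36 + 4q = 0 gives q = 9. min AVC = 188 - 36·9 + 2·9^2 = 26.
For P < $26 the firm produces nothing.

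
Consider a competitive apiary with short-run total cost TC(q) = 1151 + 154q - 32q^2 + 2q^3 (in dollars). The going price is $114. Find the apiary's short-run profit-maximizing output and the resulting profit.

AVC = 154 - 32q + 2q^2; min AVC = $26 at q = 8. Since P = $114 ≥ min AVC, the firm produces.
With MC = 154 - 64q + 6q^2, P = MC on the upward-sloping part at q* = 10.
TR = 114·10 = 1140. TC = 1151 + 340 = 1491. Profit = 1140 − 1491 = -$351.
Shutting down would mean losing the fixed cost of $1151, so operating at a loss of $351 is better by $800.

Profit = -$351 at q = 10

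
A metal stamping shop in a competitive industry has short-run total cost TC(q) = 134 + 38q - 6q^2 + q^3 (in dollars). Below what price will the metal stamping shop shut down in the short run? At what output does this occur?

Short-run supply begins at min AVC. From VC = 38q - 6q^2 + q^3, AVC = 38 - 6q + q^2.
At the minimum of AVC, MC = AVC. MC = 38 - 12q + 3q^2; setting MC = AVC gives 2q^2 - 6q = 0, so q = 3. min AVC = 29.
So the shutdown price is $29.

$29 per unit, at q = 3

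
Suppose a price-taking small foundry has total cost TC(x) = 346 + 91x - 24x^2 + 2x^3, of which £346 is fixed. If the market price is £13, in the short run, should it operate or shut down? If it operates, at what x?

Variable cost is VC = 91x - 24x^2 + 2x^3, so AVC = VC/x = 91 - 24x + 2x^2 and MC = dTC/dx = 91 - 48x + 6x^2.
The AVC parabola has its vertex at x = 24/4 = 6, where AVC = 91 - 24·6 + 2·6^2 = £19.
P = £13 lies below min AVC = £19; no output level covers variable cost.
The firm minimizes its loss by shutting down and losing only its fixed cost of £346.

Shut down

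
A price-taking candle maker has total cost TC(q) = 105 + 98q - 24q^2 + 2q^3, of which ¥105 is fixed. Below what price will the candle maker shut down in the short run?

The firm shuts down when price falls below the minimum of average variable cost. AVC = VC/q = 98 - 24q + 2q^2.
dAVC/dq = -24 + 4q = 0 gives q = 6. min AVC = 98 - 24·6 + 2·6^2 = 26.
For P < ¥26 the firm produces nothing.

¥26 per unit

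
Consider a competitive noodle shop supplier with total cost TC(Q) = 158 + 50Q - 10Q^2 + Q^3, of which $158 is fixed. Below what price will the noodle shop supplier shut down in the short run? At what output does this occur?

The firm shuts down when price falls below the minimum of average variable cost. AVC = VC/Q = 50 - 10Q + Q^2.
dAVC/dQ = -10 + 2Q = 0 gives Q = 5. min AVC = 50 - 10·5 + 5^2 = 25.
The firm shuts down for any P below $25.

$25 per unit, at Q = 5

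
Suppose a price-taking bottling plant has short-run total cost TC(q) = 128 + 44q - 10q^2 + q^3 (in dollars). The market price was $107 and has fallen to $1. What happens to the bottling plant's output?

AVC = 44 - 10q + q^2, minimized at q = 5 where min AVC = $19. MC = 44 - 20q + 3q^2.
At P = $107 ≥ min AVC, set P = MC on the rising branch: q = 9.
At P = $1 < min AVC = $19, price no longer covers variable cost at any output, so the firm shuts down: q = 0.

Output falls from 9 to 0 (the firm shuts down)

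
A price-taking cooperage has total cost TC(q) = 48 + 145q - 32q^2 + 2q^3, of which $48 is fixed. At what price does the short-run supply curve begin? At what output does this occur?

Short-run supply begins at min AVC. From VC = 145q - 32q^2 + 2q^3, AVC = 145 - 32q + 2q^2.
At the minimum of AVC, MC = AVC. MC = 145 - 64q + 6q^2; setting MC = AVC gives 4q^2 - 32q = 0, so q = 8. min AVC = 17.
The firm shuts down for any P below $17.

$17 per unit, at q = 8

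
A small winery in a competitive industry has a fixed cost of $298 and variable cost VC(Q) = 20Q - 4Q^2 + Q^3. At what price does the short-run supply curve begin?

$16 per unit

The shutdown price is the minimum of AVC. VC = 20Q - 4Q^2 + Q^3, so AVC = 20 - 4Q + Q^2.
At the minimum of AVC, MC = AVC. MC = 20 - 8Q + 3Q^2; setting MC = AVC gives 2Q^2 - 4Q = 0, so Q = 2. min AVC = 16.
For P < $16 the firm produces nothing.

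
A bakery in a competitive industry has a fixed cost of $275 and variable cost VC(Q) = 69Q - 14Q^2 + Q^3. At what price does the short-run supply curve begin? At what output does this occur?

$20 per unit, at Q = 7

The shutdown price is the minimum of AVC. VC = 69Q - 14Q^2 + Q^3, so AVC = 69 - 14Q + Q^2.
At the minimum of AVC, MC = AVC. MC = 69 - 28Q + 3Q^2; setting MC = AVC gives 2Q^2 - 14Q = 0, so Q = 7. min AVC = 20.
For P < $20 the firm produces nothing.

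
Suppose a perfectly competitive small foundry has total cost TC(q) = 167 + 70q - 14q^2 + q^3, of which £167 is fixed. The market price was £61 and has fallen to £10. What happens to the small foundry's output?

MC = 70 - 28q + 3q^2; the shutdown threshold is min AVC = £21 (at q = 7).
At P = £61 ≥ min AVC, set P = MC on the rising branch: q = 9.
At P = £10 < min AVC = £21, price no longer covers variable cost at any output, so the firm shuts down: q = 0.

Output falls from 9 to 0 (the firm shuts down)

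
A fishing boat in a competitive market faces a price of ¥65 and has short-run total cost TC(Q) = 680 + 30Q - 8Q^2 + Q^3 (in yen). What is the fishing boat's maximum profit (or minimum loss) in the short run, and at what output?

AVC = 30 - 8Q + Q^2; min AVC = ¥14 at Q = 4. Since P = ¥65 ≥ min AVC, the firm produces.
MC = 30 - 16Q + 3Q^2. Setting P = MC and taking the root on the rising branch gives Q* = 7.
TR = 65·7 = 455. TC = 680 + 161 = 841. Profit = 455 − 841 = -¥386.
By producing, the firm covers all variable cost plus ¥294 of fixed cost; shutting down would lose the full ¥680.

Profit = -¥386 at Q = 7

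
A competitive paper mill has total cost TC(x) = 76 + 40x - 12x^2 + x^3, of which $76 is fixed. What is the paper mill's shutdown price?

Short-run supply begins at min AVC. From VC = 40x - 12x^2 + x^3, AVC = 40 - 12x + x^2.
dAVC/dx = -12 + 2x = 0 gives x = 6. min AVC = 40 - 12·6 + 6^2 = 4.
So the shutdown price is $4.

$4 per unit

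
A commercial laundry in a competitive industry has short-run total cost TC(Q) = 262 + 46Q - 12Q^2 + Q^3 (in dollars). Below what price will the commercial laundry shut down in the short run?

$10 per unit

The firm shuts down when price falls below the minimum of average variable cost. AVC = VC/Q = 46 - 12Q + Q^2.
At the minimum of AVC, MC = AVC. MC = 46 - 24Q + 3Q^2; setting MC = AVC gives 2Q^2 - 12Q = 0, so Q = 6. min AVC = 10.
For P < $10 the firm produces nothing.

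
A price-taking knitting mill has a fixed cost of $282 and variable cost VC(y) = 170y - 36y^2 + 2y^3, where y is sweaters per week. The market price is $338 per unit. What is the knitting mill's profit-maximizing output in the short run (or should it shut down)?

From TC, MC = TC'(y) = 170 - 72y + 6y^2 and AVC = VC/y = 170 - 36y + 2y^2.
AVC hits its minimum where MC = AVC, at y = 9, giving min AVC = 170 - 36·9 + 2·9^2 = $8.
Because $338 ≥ $8, revenue can cover variable cost; the firm operates.
Solving P = MC: -168 - 72y + 6y^2 = 0 ⇒ y = -2 or 14. On the upward-sloping branch, y* = 14.
Check: AVC at y = 14 is $58 ≤ P, so revenue covers variable cost.
Profit = P·y − TC = 338·14 − 1094 = $3638.

Produce at y = 14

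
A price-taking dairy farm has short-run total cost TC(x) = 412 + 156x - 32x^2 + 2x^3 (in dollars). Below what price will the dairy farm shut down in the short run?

The firm shuts down when price falls below the minimum of average variable cost. AVC = VC/x = 156 - 32x + 2x^2.
dAVC/dx = -32 + 4x = 0 gives x = 8. min AVC = 156 - 32·8 + 2·8^2 = 28.
The firm shuts down for any P below $28.

$28 per unit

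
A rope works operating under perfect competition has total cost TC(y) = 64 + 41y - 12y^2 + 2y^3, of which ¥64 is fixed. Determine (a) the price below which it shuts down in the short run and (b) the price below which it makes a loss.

Shutdown price = min AVC. AVC = 41 - 12y + 2y^2, with vertex at y = 3 and minimum ¥23.
ATC = 64/y + 41 - 12y + 2y^2. Setting dATC/dy = −64/y^2 − 12 + 4y = 0 gives y = 4 (since 4·4^3 − 12·4^2 = 64).
min ATC = 64/4 + 41 − 12·4 + 2·4^2 = ¥41. That is the break-even price.
For ¥23 ≤ P < ¥41 the firm produces at a loss; below ¥23 it shuts down.

Shutdown price = ¥23; break-even price = ¥41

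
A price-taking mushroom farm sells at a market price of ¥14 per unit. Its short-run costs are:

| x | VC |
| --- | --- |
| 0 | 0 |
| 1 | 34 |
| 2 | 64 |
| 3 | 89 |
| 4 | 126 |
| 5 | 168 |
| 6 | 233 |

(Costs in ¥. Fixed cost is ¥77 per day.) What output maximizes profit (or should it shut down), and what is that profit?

x = 0 (shut down); profit = -¥77

Tabulate TR − TC: x=0: -77; x=1: -97; x=2: -113; x=3: -124; x=4: -147; x=5: -175; x=6: -226.
Profit is highest at x = 0. Equivalently, the lowest AVC in the table is 89/3 ≈ ¥29.67 at x = 3, and P = ¥14 falls below it — price never covers variable cost, so the firm shuts down and loses only its fixed cost.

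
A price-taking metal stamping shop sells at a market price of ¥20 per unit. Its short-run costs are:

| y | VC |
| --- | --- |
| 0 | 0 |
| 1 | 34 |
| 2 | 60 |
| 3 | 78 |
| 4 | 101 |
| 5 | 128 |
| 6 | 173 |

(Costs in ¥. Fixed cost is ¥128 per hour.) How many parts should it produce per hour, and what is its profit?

Profit at each row (π = 20y − TC): y=0: -128; y=1: -142; y=2: -148; y=3: -146; y=4: -149; y=5: -156; y=6: -181.
Profit is highest at y = 0. Equivalently, the lowest AVC in the table is 101/4 ≈ ¥25.25 at y = 4, and P = ¥20 falls below it — price never covers variable cost, so the firm shuts down and loses only its fixed cost.

y = 0 (shut down); profit = -¥128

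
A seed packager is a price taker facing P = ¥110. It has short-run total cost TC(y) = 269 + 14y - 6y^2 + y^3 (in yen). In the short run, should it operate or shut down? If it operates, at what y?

From TC, MC = TC'(y) = 14 - 12y + 3y^2 and AVC = VC/y = 14 - 6y + y^2.
The AVC parabola has its vertex at y = 6/2 = 3, where AVC = 14 - 6·3 + 3^2 = ¥5.
Since P = ¥110 ≥ min AVC = ¥5, price covers variable cost and the firm should produce.
P = MC gives -96 - 12y + 3y^2 = 0, with roots -4 and 8. Take the larger (rising MC): y* = 8.
Check: AVC at y = 8 is ¥30 ≤ P, so revenue covers variable cost.
Profit = P·y − TC = 110·8 − 509 = ¥371.

Produce at y = 8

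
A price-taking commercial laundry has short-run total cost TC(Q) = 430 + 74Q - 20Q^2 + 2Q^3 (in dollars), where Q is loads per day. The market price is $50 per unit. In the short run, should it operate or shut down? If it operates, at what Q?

Produce at Q = 6

From TC, MC = TC'(Q) = 74 - 40Q + 6Q^2 and AVC = VC/Q = 74 - 20Q + 2Q^2.
The AVC parabola has its vertex at Q = 20/4 = 5, where AVC = 74 - 20·5 + 2·5^2 = $24.
Because $50 ≥ $24, revenue can cover variable cost; the firm operates.
P = MC gives 24 - 40Q + 6Q^2 = 0, with roots 2/3 and 6. Take the larger (rising MC): Q* = 6.
Check: AVC at Q = 6 is $26 ≤ P, so revenue covers variable cost.
Profit = P·Q − TC = 50·6 − 586 = -$286, a loss, but smaller than the $430 fixed cost the firm would lose by shutting down.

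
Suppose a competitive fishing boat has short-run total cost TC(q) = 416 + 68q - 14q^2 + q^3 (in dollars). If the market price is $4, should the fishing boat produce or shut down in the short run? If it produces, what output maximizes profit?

Shut down

From TC, MC = TC'(q) = 68 - 28q + 3q^2 and AVC = VC/q = 68 - 14q + q^2.
The AVC parabola has its vertex at q = 14/2 = 7, where AVC = 68 - 14·7 + 7^2 = $19.
Since P = $4 < min AVC = $19, price fails to cover variable cost at any output.
Best response: produce nothing and absorb the $416 fixed cost.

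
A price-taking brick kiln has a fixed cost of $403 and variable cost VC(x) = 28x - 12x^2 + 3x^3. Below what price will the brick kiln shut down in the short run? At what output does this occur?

The shutdown price is the minimum of AVC. VC = 28x - 12x^2 + 3x^3, so AVC = 28 - 12x + 3x^2.
At the minimum of AVC, MC = AVC. MC = 28 - 24x + 9x^2; setting MC = AVC gives 6x^2 - 12x = 0, so x = 2. min AVC = 16.
The firm shuts down for any P below $16.

$16 per unit, at x = 2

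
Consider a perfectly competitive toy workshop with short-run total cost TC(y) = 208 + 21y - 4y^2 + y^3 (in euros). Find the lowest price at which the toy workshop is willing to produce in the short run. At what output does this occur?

The firm shuts down when price falls below the minimum of average variable cost. AVC = VC/y = 21 - 4y + y^2.
At the minimum of AVC, MC = AVC. MC = 21 - 8y + 3y^2; setting MC = AVC gives 2y^2 - 4y = 0, so y = 2. min AVC = 17.
So the shutdown price is €17.

€17 per unit, at y = 2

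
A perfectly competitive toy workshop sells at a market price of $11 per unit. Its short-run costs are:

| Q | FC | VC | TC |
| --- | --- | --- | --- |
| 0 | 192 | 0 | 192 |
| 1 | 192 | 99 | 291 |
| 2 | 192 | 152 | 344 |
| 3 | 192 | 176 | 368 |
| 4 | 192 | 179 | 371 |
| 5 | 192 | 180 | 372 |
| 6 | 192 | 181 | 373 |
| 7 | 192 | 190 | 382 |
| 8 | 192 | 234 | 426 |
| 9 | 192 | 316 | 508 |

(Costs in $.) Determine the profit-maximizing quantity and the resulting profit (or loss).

Profit at each row (π = 11Q − TC): Q=0: -192; Q=1: -280; Q=2: -322; Q=3: -335; Q=4: -327; Q=5: -317; Q=6: -307; Q=7: -305; Q=8: -338; Q=9: -409.
Profit is highest at Q = 0. Equivalently, the lowest AVC in the table is 190/7 ≈ $27.14 at Q = 7, and P = $11 falls below it — price never covers variable cost, so the firm shuts down and loses only its fixed cost.

Q = 0 (shut down); profit = -$192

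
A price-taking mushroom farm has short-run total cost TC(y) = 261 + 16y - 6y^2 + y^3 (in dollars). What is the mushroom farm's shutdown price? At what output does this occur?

$7 per unit, at y = 3

Short-run supply begins at min AVC. From VC = 16y - 6y^2 + y^3, AVC = 16 - 6y + y^2.
At the minimum of AVC, MC = AVC. MC = 16 - 12y + 3y^2; setting MC = AVC gives 2y^2 - 6y = 0, so y = 3. min AVC = 7.
For P < $7 the firm produces nothing.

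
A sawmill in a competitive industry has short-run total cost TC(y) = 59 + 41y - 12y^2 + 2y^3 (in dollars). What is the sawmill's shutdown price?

$23 per unit

Short-run supply begins at min AVC. From VC = 41y - 12y^2 + 2y^3, AVC = 41 - 12y + 2y^2.
dAVC/dy = -12 + 4y = 0 gives y = 3. min AVC = 41 - 12·3 + 2·3^2 = 23.
So the shutdown price is $23.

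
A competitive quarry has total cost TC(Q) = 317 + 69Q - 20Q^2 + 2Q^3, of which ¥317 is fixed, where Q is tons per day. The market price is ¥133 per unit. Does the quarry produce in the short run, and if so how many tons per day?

Variable cost is VC = 69Q - 20Q^2 + 2Q^3, so AVC = VC/Q = 69 - 20Q + 2Q^2 and MC = dTC/dQ = 69 - 40Q + 6Q^2.
The AVC parabola has its vertex at Q = 20/4 = 5, where AVC = 69 - 20·5 + 2·5^2 = ¥19.
Since P = ¥133 ≥ min AVC = ¥19, price covers variable cost and the firm should produce.
P = MC gives -64 - 40Q + 6Q^2 = 0, with roots -4/3 and 8. Take the larger (rising MC): Q* = 8.
Check: AVC at Q = 8 is ¥37 ≤ P, so revenue covers variable cost.
Profit = P·Q − TC = 133·8 − 613 = ¥451.

Produce at Q = 8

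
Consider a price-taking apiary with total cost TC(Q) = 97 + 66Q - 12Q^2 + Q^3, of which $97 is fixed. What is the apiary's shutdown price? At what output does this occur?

$30 per unit, at Q = 6

Short-run supply begins at min AVC. From VC = 66Q - 12Q^2 + Q^3, AVC = 66 - 12Q + Q^2.
dAVC/dQ = -12 + 2Q = 0 gives Q = 6. min AVC = 66 - 12·6 + 6^2 = 30.
The firm shuts down for any P below $30.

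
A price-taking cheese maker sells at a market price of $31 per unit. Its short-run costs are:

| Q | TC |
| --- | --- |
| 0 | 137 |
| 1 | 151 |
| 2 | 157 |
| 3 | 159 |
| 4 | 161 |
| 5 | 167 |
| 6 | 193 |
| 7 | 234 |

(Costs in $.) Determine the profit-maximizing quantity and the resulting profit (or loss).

Compute π = P·Q − TC at each output: Q=0: -137; Q=1: -120; Q=2: -95; Q=3: -66; Q=4: -37; Q=5: -12; Q=6: -7; Q=7: -17.
Profit is maximized at Q = 6. AVC there is 56/6 = $9.33 ≤ P, so producing beats shutting down (which would give -$137).

Q = 6; profit = -$7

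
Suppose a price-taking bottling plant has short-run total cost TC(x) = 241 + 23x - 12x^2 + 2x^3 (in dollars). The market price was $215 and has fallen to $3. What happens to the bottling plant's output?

Output falls from 8 to 0 (the firm shuts down)

MC = 23 - 24x + 6x^2; the shutdown threshold is min AVC = $5 (at x = 3).
With P = $215 above the shutdown price, P = MC gives x = 8.
At P = $3 < min AVC = $5, price no longer covers variable cost at any output, so the firm shuts down: x = 0.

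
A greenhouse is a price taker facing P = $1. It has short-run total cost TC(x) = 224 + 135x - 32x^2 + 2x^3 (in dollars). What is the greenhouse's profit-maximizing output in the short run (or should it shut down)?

Shut down

Strip out fixed cost: VC = 135x - 32x^2 + 2x^3. Then AVC = 135 - 32x + 2x^2 and MC = 135 - 64x + 6x^2.
AVC hits its minimum where MC = AVC, at x = 8, giving min AVC = 135 - 32·8 + 2·8^2 = $7.
Since P = $1 < min AVC = $7, price fails to cover variable cost at any output.
Best response: produce nothing and absorb the $224 fixed cost.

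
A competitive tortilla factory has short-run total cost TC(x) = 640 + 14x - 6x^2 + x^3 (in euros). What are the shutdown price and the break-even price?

Shutdown price = €5; break-even price = €110

AVC = 14 - 6x + x^2; minimized at x = 3, giving min AVC = €5. That is the shutdown price.
ATC = 640/x + 14 - 6x + x^2. Setting dATC/dx = −640/x^2 − 6 + 2x = 0 gives x = 8 (since 2·8^3 − 6·8^2 = 640).
min ATC = 640/8 + 14 − 6·8 + 8^2 = €110. That is the break-even price.
For €5 ≤ P < €110 the firm produces at a loss; below €5 it shuts down.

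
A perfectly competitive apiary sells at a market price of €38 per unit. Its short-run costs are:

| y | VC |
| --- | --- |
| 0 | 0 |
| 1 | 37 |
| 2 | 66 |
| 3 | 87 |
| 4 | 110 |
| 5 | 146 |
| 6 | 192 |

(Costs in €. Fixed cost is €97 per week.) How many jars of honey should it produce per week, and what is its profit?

Compute π = P·y − TC at each output: y=0: -97; y=1: -96; y=2: -87; y=3: -70; y=4: -55; y=5: -53; y=6: -61.
Profit is maximized at y = 5. AVC there is 146/5 = €29.20 ≤ P, so producing beats shutting down (which would give -€97).

y = 5; profit = -€53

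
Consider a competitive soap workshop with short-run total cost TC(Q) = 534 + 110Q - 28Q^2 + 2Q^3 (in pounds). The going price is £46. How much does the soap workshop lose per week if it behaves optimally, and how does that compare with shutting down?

Profit = -£278 at Q = 8

AVC = 110 - 28Q + 2Q^2; min AVC = £12 at Q = 7. Since P = £46 ≥ min AVC, the firm produces.
MC = 110 - 56Q + 6Q^2. Setting P = MC and taking the root on the rising branch gives Q* = 8.
TR = 46·8 = 368. TC = 534 + 112 = 646. Profit = 368 − 646 = -£278.
Shutting down would mean losing the fixed cost of £534, so operating at a loss of £278 is better by £256.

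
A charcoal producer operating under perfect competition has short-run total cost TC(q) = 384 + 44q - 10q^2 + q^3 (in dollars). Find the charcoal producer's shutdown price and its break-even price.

Shutdown price = min AVC. AVC = 44 - 10q + q^2, with vertex at q = 5 and minimum $19.
ATC = 384/q + 44 - 10q + q^2. Setting dATC/dq = −384/q^2 − 10 + 2q = 0 gives q = 8 (since 2·8^3 − 10·8^2 = 384).
min ATC = 384/8 + 44 − 10·8 + 8^2 = $76. That is the break-even price.
Between these two prices the firm operates at a loss; above $76 it earns a profit.

Shutdown price = $19; break-even price = $76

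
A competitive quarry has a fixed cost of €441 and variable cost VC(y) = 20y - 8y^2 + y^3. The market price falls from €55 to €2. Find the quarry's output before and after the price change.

MC = 20 - 16y + 3y^2; the shutdown threshold is min AVC = €4 (at y = 4).
With P = €55 above the shutdown price, P = MC gives y = 7.
At P = €2 < min AVC = €4, price no longer covers variable cost at any output, so the firm shuts down: y = 0.

Output falls from 7 to 0 (the firm shuts down)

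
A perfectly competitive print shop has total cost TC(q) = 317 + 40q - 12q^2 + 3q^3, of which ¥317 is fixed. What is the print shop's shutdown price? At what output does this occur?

The shutdown price is the minimum of AVC. VC = 40q - 12q^2 + 3q^3, so AVC = 40 - 12q + 3q^2.
dAVC/dq = -12 + 6q = 0 gives q = 2. min AVC = 40 - 12·2 + 3·2^2 = 28.
The firm shuts down for any P below ¥28.

¥28 per unit, at q = 2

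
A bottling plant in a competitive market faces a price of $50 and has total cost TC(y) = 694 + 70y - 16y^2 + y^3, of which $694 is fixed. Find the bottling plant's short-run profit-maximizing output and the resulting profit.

AVC = 70 - 16y + y^2 has its minimum $6 at y = 8; price $50 clears that bar, so the firm operates.
With MC = 70 - 32y + 3y^2, P = MC on the upward-sloping part at y* = 10.
TR = 50·10 = 500. TC = 694 + 100 = 794. Profit = 500 − 794 = -$294.
That loss of $294 beats the $694 the firm would lose by shutting down; producing recovers $400 of fixed cost.

Profit = -$294 at y = 10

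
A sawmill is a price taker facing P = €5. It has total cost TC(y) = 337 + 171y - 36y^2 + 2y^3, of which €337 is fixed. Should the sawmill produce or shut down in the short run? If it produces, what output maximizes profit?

Shut down

Strip out fixed cost: VC = 171y - 36y^2 + 2y^3. Then AVC = 171 - 36y + 2y^2 and MC = 171 - 72y + 6y^2.
AVC hits its minimum where MC = AVC, at y = 9, giving min AVC = 171 - 36·9 + 2·9^2 = €9.
With P < min AVC (€5 < €9), every unit sold adds to the loss.
Shutting down limits the loss to fixed cost, €337.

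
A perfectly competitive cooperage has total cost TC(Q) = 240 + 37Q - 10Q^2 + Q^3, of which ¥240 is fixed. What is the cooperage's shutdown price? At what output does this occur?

¥12 per unit, at Q = 5

The firm shuts down when price falls below the minimum of average variable cost. AVC = VC/Q = 37 - 10Q + Q^2.
dAVC/dQ = -10 + 2Q = 0 gives Q = 5. min AVC = 37 - 10·5 + 5^2 = 12.
So the shutdown price is ¥12.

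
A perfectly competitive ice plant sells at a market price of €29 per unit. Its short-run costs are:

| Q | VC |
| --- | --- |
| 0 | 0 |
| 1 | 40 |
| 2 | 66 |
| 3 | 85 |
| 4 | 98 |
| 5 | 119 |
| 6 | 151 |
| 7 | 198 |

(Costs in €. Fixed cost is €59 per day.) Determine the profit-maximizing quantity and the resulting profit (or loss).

Compute π = P·Q − TC at each output: Q=0: -59; Q=1: -70; Q=2: -67; Q=3: -57; Q=4: -41; Q=5: -33; Q=6: -36; Q=7: -54.
Profit is maximized at Q = 5. AVC there is 119/5 = €23.80 ≤ P, so producing beats shutting down (which would give -€59).

Q = 5; profit = -€33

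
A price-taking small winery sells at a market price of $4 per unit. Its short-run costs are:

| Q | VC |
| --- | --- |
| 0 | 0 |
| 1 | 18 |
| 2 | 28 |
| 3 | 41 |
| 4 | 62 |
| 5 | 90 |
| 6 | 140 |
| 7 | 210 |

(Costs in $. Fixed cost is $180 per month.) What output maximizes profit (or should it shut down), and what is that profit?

Profit at each row (π = 4Q − TC): Q=0: -180; Q=1: -194; Q=2: -200; Q=3: -209; Q=4: -226; Q=5: -250; Q=6: -296; Q=7: -362.
Profit is highest at Q = 0. Equivalently, the lowest AVC in the table is 41/3 ≈ $13.67 at Q = 3, and P = $4 falls below it — price never covers variable cost, so the firm shuts down and loses only its fixed cost.

Q = 0 (shut down); profit = -$180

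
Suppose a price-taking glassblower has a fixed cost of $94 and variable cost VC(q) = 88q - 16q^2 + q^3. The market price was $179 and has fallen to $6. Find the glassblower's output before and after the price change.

MC = 88 - 32q + 3q^2; the shutdown threshold is min AVC = $24 (at q = 8).
At P = $179 ≥ min AVC, set P = MC on the rising branch: q = 13.
At P = $6 < min AVC = $24, price no longer covers variable cost at any output, so the firm shuts down: q = 0.

Output falls from 13 to 0 (the firm shuts down)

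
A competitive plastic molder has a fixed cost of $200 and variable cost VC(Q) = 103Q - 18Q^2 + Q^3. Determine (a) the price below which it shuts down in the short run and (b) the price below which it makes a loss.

Shutdown price = min AVC. AVC = 103 - 18Q + Q^2, with vertex at Q = 9 and minimum $22.
ATC = 200/Q + 103 - 18Q + Q^2. Setting dATC/dQ = −200/Q^2 − 18 + 2Q = 0 gives Q = 10 (since 2·10^3 − 18·10^2 = 200).
min ATC = 200/10 + 103 − 18·10 + 10^2 = $43. That is the break-even price.
Between these two prices the firm operates at a loss; above $43 it earns a profit.

Shutdown price = $22; break-even price = $43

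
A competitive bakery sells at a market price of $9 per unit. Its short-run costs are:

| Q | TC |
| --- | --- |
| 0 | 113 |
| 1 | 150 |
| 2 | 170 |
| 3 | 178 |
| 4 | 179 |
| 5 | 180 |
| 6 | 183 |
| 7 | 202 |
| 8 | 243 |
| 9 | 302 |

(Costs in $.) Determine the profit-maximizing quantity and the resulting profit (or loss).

Tabulate TR − TC: Q=0: -113; Q=1: -141; Q=2: -152; Q=3: -151; Q=4: -143; Q=5: -135; Q=6: -129; Q=7: -139; Q=8: -171; Q=9: -221.
Profit is highest at Q = 0. Equivalently, the lowest AVC in the table is 70/6 ≈ $11.67 at Q = 6, and P = $9 falls below it — price never covers variable cost, so the firm shuts down and loses only its fixed cost.

Q = 0 (shut down); profit = -$113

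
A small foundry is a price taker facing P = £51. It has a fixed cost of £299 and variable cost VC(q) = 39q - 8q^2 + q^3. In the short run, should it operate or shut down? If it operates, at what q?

Produce at q = 6

Strip out fixed cost: VC = 39q - 8q^2 + q^3. Then AVC = 39 - 8q + q^2 and MC = 39 - 16q + 3q^2.
AVC hits its minimum where MC = AVC, at q = 4, giving min AVC = 39 - 8·4 + 4^2 = £23.
Because £51 ≥ £23, revenue can cover variable cost; the firm operates.
P = MC gives -12 - 16q + 3q^2 = 0, with roots -2/3 and 6. Take the larger (rising MC): q* = 6.
Check: AVC at q = 6 is £27 ≤ P, so revenue covers variable cost.
Profit = P·q − TC = 51·6 − 461 = -£155, a loss, but smaller than the £299 fixed cost the firm would lose by shutting down.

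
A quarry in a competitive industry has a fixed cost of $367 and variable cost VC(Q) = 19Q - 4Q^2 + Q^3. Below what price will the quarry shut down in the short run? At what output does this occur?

$15 per unit, at Q = 2

The firm shuts down when price falls below the minimum of average variable cost. AVC = VC/Q = 19 - 4Q + Q^2.
At the minimum of AVC, MC = AVC. MC = 19 - 8Q + 3Q^2; setting MC = AVC gives 2Q^2 - 4Q = 0, so Q = 2. min AVC = 15.
The firm shuts down for any P below $15.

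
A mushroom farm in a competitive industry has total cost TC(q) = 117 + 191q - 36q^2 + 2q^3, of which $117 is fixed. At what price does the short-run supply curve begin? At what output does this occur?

$29 per unit, at q = 9

The shutdown price is the minimum of AVC. VC = 191q - 36q^2 + 2q^3, so AVC = 191 - 36q + 2q^2.
At the minimum of AVC, MC = AVC. MC = 191 - 72q + 6q^2; setting MC = AVC gives 4q^2 - 36q = 0, so q = 9. min AVC = 29.
The firm shuts down for any P below $29.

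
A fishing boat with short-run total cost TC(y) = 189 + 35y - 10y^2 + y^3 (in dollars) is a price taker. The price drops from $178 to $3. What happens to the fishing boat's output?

AVC = 35 - 10y + y^2, minimized at y = 5 where min AVC = $10. MC = 35 - 20y + 3y^2.
With P = $178 above the shutdown price, P = MC gives y = 11.
At P = $3 < min AVC = $10, price no longer covers variable cost at any output, so the firm shuts down: y = 0.

Output falls from 11 to 0 (the firm shuts down)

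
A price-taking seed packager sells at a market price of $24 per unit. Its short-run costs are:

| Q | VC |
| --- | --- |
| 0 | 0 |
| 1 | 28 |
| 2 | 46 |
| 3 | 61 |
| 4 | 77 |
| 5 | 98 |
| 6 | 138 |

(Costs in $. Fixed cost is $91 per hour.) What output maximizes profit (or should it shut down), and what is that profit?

Profit at each row (π = 24Q − TC): Q=0: -91; Q=1: -95; Q=2: -89; Q=3: -80; Q=4: -72; Q=5: -69; Q=6: -85.
Profit is maximized at Q = 5. AVC there is 98/5 = $19.60 ≤ P, so producing beats shutting down (which would give -$91).

Q = 5; profit = -$69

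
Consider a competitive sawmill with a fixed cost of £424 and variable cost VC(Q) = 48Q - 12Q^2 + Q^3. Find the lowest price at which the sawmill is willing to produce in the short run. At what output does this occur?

£12 per unit, at Q = 6

The firm shuts down when price falls below the minimum of average variable cost. AVC = VC/Q = 48 - 12Q + Q^2.
At the minimum of AVC, MC = AVC. MC = 48 - 24Q + 3Q^2; setting MC = AVC gives 2Q^2 - 12Q = 0, so Q = 6. min AVC = 12.
So the shutdown price is £12.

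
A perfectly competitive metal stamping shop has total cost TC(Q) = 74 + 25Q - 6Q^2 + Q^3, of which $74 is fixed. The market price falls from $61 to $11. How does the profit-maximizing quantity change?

Output falls from 6 to 0 (the firm shuts down)

MC = 25 - 12Q + 3Q^2; the shutdown threshold is min AVC = $16 (at Q = 3).
At P = $61 ≥ min AVC, set P = MC on the rising branch: Q = 6.
At P = $11 < min AVC = $16, price no longer covers variable cost at any output, so the firm shuts down: Q = 0.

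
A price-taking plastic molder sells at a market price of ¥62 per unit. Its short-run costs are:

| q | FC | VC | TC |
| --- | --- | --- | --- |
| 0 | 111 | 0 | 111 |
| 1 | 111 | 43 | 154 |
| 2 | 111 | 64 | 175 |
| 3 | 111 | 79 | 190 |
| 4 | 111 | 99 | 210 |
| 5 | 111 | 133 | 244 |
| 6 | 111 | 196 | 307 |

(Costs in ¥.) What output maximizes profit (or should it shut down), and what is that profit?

q = 5; profit = ¥66

Profit at each row (π = 62q − TC): q=0: -111; q=1: -92; q=2: -51; q=3: -4; q=4: 38; q=5: 66; q=6: 65.
Profit is maximized at q = 5. AVC there is 133/5 = ¥26.60 ≤ P, so producing beats shutting down (which would give -¥111).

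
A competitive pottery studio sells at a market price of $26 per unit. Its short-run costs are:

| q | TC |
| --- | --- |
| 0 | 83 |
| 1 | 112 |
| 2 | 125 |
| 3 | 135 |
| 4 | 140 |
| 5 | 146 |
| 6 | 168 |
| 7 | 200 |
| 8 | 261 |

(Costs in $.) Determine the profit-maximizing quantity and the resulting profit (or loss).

q = 6; profit = -$12

Tabulate TR − TC: q=0: -83; q=1: -86; q=2: -73; q=3: -57; q=4: -36; q=5: -16; q=6: -12; q=7: -18; q=8: -53.
Profit is maximized at q = 6. AVC there is 85/6 = $14.17 ≤ P, so producing beats shutting down (which would give -$83).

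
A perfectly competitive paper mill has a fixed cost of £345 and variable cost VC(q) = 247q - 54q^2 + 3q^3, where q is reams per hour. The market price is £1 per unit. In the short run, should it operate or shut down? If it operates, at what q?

Shut down

Variable cost is VC = 247q - 54q^2 + 3q^3, so AVC = VC/q = 247 - 54q + 3q^2 and MC = dTC/dq = 247 - 108q + 9q^2.
The AVC parabola has its vertex at q = 54/6 = 9, where AVC = 247 - 54·9 + 3·9^2 = £4.
P = £1 lies below min AVC = £4; no output level covers variable cost.
Best response: produce nothing and absorb the £345 fixed cost.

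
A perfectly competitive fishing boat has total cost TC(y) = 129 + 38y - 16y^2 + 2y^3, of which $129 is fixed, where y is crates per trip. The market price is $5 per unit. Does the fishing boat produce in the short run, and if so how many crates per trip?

Shut down

Variable cost is VC = 38y - 16y^2 + 2y^3, so AVC = VC/y = 38 - 16y + 2y^2 and MC = dTC/dy = 38 - 32y + 6y^2.
AVC is minimized where dAVC/dy = -16 + 4y = 0, at y = 4; min AVC = 38 - 16·4 + 2·4^2 = $6.
With P < min AVC ($5 < $6), every unit sold adds to the loss.
Best response: produce nothing and absorb the $129 fixed cost.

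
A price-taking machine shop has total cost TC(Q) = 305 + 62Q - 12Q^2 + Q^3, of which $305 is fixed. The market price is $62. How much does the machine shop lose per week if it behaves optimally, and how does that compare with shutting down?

AVC = 62 - 12Q + Q^2; min AVC = $26 at Q = 6. Since P = $62 ≥ min AVC, the firm produces.
MC = 62 - 24Q + 3Q^2. Setting P = MC and taking the root on the rising branch gives Q* = 8.
TR = 62·8 = 496. TC = 305 + 240 = 545. Profit = 496 − 545 = -$49.
Shutting down would mean losing the fixed cost of $305, so operating at a loss of $49 is better by $256.

Profit = -$49 at Q = 8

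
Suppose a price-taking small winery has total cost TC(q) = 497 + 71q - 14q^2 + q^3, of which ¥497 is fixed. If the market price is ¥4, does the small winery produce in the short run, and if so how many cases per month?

Shut down

Variable cost is VC = 71q - 14q^2 + q^3, so AVC = VC/q = 71 - 14q + q^2 and MC = dTC/dq = 71 - 28q + 3q^2.
The AVC parabola has its vertex at q = 14/2 = 7, where AVC = 71 - 14·7 + 7^2 = ¥22.
With P < min AVC (¥4 < ¥22), every unit sold adds to the loss.
Best response: produce nothing and absorb the ¥497 fixed cost.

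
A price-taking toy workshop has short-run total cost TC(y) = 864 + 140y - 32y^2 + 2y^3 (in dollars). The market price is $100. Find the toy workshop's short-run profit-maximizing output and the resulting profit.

AVC = 140 - 32y + 2y^2; min AVC = $12 at y = 8. Since P = $100 ≥ min AVC, the firm produces.
With MC = 140 - 64y + 6y^2, P = MC on the upward-sloping part at y* = 10.
TR = 100·10 = 1000. TC = 864 + 200 = 1064. Profit = 1000 − 1064 = -$64.
That loss of $64 beats the $864 the firm would lose by shutting down; producing recovers $800 of fixed cost.

Profit = -$64 at y = 10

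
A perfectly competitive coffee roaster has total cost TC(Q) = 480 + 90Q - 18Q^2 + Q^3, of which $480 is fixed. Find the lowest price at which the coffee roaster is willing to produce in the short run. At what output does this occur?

The firm shuts down when price falls below the minimum of average variable cost. AVC = VC/Q = 90 - 18Q + Q^2.
dAVC/dQ = -18 + 2Q = 0 gives Q = 9. min AVC = 90 - 18·9 + 9^2 = 9.
For P < $9 the firm produces nothing.

$9 per unit, at Q = 9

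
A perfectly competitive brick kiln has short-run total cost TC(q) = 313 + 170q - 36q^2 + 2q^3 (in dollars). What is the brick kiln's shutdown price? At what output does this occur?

The firm shuts down when price falls below the minimum of average variable cost. AVC = VC/q = 170 - 36q + 2q^2.
At the minimum of AVC, MC = AVC. MC = 170 - 72q + 6q^2; setting MC = AVC gives 4q^2 - 36q = 0, so q = 9. min AVC = 8.
The firm shuts down for any P below $8.

$8 per unit, at q = 9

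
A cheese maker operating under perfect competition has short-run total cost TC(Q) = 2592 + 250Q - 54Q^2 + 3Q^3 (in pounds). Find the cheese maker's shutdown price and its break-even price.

Shutdown price = £7; break-even price = £250

AVC = 250 - 54Q + 3Q^2; minimized at Q = 9, giving min AVC = £7. That is the shutdown price.
ATC = 2592/Q + 250 - 54Q + 3Q^2. Setting dATC/dQ = −2592/Q^2 − 54 + 6Q = 0 gives Q = 12 (since 6·12^3 − 54·12^2 = 2592).
min ATC = 2592/12 + 250 − 54·12 + 3·12^2 = £250. That is the break-even price.
Between these two prices the firm operates at a loss; above £250 it earns a profit.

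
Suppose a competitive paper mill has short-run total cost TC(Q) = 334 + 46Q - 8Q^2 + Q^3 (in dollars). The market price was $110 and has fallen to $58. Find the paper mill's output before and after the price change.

AVC = 46 - 8Q + Q^2, minimized at Q = 4 where min AVC = $30. MC = 46 - 16Q + 3Q^2.
With P = $110 above the shutdown price, P = MC gives Q = 8.
At P = $58 ≥ min AVC, set P = MC: Q = 6. The firm stays open but cuts output.

Output falls from 8 to 6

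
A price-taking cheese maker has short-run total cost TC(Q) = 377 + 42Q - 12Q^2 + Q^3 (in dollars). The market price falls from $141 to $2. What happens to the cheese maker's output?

Output falls from 11 to 0 (the firm shuts down)

AVC = 42 - 12Q + Q^2, minimized at Q = 6 where min AVC = $6. MC = 42 - 24Q + 3Q^2.
With P = $141 above the shutdown price, P = MC gives Q = 11.
At P = $2 < min AVC = $6, price no longer covers variable cost at any output, so the firm shuts down: Q = 0.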